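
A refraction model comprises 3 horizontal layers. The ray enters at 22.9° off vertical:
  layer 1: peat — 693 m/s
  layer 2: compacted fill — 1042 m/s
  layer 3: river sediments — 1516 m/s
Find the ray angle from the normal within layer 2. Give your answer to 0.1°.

Ray parameter p = sin 22.9° / 693 = 5.6151e-04 s/m.
sin θ_2 = p·V_2 = 5.6151e-04 × 1042 = 0.5851.
θ_2 = 35.81° from the vertical.

35.8°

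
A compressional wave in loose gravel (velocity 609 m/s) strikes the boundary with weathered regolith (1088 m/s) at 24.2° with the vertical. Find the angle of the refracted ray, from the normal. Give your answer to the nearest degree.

sin θ₁/V₁ = sin θ₂/V₂ ⇒ sin θ₂ = 1088·sin 24.2°/609 = 1088·0.4099/609 = 0.7323.
θ₂ = sin⁻¹(0.7323) = 47.08° (from vertical).

47°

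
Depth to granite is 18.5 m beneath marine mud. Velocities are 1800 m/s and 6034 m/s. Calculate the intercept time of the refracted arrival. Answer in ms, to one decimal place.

θ_c = arcsin(V₁/V₂) = arcsin(1800/6034) = 17.36°; cos θ_c = 0.9545.
tᵢ = 2h·cos θ_c / V₁ = 2·18.5·0.9545 / 1800 = 0.01962 s.

19.6 ms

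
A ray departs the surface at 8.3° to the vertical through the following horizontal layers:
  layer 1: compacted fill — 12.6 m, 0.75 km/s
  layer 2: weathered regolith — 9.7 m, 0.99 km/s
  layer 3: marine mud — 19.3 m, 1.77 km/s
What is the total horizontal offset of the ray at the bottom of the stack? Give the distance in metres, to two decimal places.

10.71 m

p = sin θ₁/V₁ = sin 8.3°/0.75 = 1.9247e-01 s/km is conserved through the stack.
Layer 1: θ = 8.30°; offset = 12.6·tan 8.30° = 1.8381 m.
Layer 2: sin θ = p·0.99 = 0.1906 → θ = 10.98°; offset = 9.7·tan 10.98° = 1.8828 m.
Layer 3: sin θ = p·1.77 = 0.3407 → θ = 19.92°; offset = 19.3·tan 19.92° = 6.9935 m.
Summing the layer offsets gives 10.7145 m.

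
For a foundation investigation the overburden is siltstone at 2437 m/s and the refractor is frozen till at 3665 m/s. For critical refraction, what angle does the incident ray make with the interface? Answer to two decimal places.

48.32°

Critical incidence: sin θ_c = V₁/V₂ = 2437/3665 = 0.6649.
θ_c = arcsin 0.6649 = 41.68°.
Measured from the interface: 90° − 41.68° = 48.32°.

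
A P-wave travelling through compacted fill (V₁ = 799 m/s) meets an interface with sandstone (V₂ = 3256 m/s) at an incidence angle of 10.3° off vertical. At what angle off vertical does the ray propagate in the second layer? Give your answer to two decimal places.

46.77°

Snell's law: sin θ₂ = (V₂/V₁)·sin θ₁ = (3256/799)·sin 10.3° = 0.7286.
θ₂ = sin⁻¹(0.7286) = 46.77° (from vertical).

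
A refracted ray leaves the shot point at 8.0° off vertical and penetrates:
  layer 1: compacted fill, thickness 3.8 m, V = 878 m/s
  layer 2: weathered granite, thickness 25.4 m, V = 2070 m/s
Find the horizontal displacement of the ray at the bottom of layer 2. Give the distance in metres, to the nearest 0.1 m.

9.4 m

Apply Snell's law at each interface; in layer i the horizontal offset is hᵢ·tan θᵢ.
Layer 1: θ = 8.00°; offset = 3.8·tan 8.00° = 0.534 m.
Layer 2: sin θ = 2070·sin 8.0°/878 = 0.3281, θ = 19.15°; offset = 25.4·tan 19.15° = 8.823 m.
Total horizontal offset = 9.357 m.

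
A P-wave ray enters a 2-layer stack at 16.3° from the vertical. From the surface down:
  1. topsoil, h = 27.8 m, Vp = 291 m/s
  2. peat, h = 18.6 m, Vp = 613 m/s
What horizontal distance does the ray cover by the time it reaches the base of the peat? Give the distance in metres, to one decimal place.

Ray parameter p = sin 16.3° / 291 m/s = 9.6449e-04 s/m.
Layer 1: θ = 16.30°; offset = 27.8·tan 16.30° = 8.129 m.
Layer 2: sin θ = p·613 = 0.5912 → θ = 36.24°; offset = 18.6·tan 36.24° = 13.635 m.
Summing the layer offsets gives 21.765 m.

21.8 m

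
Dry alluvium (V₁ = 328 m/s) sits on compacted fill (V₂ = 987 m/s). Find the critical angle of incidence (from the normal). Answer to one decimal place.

At critical incidence the refracted ray runs along the interface (θ₂ = 90°), so sin θ_c = V₁/V₂.
θ_c = arcsin(328/987) = arcsin 0.3323 = 19.41°.

19.4°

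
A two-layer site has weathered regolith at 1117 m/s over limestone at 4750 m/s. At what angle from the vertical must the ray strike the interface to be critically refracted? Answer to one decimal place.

Critical incidence: sin θ_c = V₁/V₂ = 1117/4750 = 0.2352.
θ_c = arcsin 0.2352 = 13.60°.

13.6°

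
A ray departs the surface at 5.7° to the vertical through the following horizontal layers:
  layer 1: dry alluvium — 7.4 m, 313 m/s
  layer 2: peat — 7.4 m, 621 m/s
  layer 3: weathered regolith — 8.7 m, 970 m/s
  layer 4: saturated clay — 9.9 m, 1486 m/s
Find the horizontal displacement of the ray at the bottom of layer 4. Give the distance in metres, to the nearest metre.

Apply Snell's law at each interface; in layer i the horizontal offset is hᵢ·tan θᵢ.
Layer 1: θ = 5.70°; offset = 7.4·tan 5.70° = 0.739 m.
Layer 2: sin θ = 621·sin 5.7°/313 = 0.1971, θ = 11.36°; offset = 7.4·tan 11.36° = 1.487 m.
Layer 3: sin θ = 970·sin 5.7°/313 = 0.3078, θ = 17.93°; offset = 8.7·tan 17.93° = 2.814 m.
Layer 4: sin θ = 1486·sin 5.7°/313 = 0.4715, θ = 28.13°; offset = 9.9·tan 28.13° = 5.294 m.
Σ offsets = 10.334 m.

10 m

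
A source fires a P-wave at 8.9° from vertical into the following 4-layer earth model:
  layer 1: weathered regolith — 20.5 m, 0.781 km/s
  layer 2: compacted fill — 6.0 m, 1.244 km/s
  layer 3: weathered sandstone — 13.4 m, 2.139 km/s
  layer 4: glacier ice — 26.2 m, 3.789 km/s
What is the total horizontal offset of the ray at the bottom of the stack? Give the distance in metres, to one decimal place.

40.8 m

p = sin θ₁/V₁ = sin 8.9°/0.781 = 1.9809e-01 s/km is conserved through the stack.
Layer 1: θ = 8.90°; offset = 20.5·tan 8.90° = 3.210 m.
Layer 2: sin θ = p·1.244 = 0.2464 → θ = 14.27°; offset = 6.0·tan 14.27° = 1.526 m.
Layer 3: sin θ = p·2.139 = 0.4237 → θ = 25.07°; offset = 13.4·tan 25.07° = 6.268 m.
Layer 4: sin θ = p·3.789 = 0.7506 → θ = 48.64°; offset = 26.2·tan 48.64° = 29.760 m.
Σ offsets = 40.764 m.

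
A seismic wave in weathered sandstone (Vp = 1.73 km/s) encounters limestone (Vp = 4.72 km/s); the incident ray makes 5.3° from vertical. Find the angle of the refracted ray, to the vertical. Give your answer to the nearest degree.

Snell's law: sin θ₂ = (V₂/V₁)·sin θ₁ = (4.72/1.73)·sin 5.3° = 0.2520.
θ₂ = sin⁻¹(0.2520) = 14.60° (from vertical).

15°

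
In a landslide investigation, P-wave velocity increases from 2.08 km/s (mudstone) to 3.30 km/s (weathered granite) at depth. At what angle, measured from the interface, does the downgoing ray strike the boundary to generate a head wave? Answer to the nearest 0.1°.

50.9°

Critical incidence: sin θ_c = V₁/V₂ = 2.08/3.30 = 0.6303.
θ_c = arcsin 0.6303 = 39.07°.
Measured from the interface: 90° − 39.07° = 50.93°.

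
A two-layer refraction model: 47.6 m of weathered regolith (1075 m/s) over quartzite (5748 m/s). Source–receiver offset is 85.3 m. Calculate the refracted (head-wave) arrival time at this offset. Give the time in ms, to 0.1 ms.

101.8 ms

θ_c = arcsin(V₁/V₂) = arcsin(1075/5748) = 10.78°, cos θ_c = 0.9824.
Intercept time tᵢ = 2h cos θ_c / V₁ = 2·47.6·0.9824/1075 = 0.08700 s.
t = x/V₂ + tᵢ = 85.3/5748 + 0.08700 = 0.10184 s.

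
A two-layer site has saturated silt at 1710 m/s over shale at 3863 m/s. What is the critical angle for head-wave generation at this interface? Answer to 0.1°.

26.3°

Critical incidence: sin θ_c = V₁/V₂ = 1710/3863 = 0.4427.
θ_c = arcsin 0.4427 = 26.27°.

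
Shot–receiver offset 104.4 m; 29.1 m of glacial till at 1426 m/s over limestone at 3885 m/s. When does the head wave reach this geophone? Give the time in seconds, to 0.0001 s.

0.0648 s

t = x/V₂ + 2h·√(V₂²−V₁²)/(V₁V₂).
√(V₂²−V₁²) = √(3885²−1426²) = 3613.8 m/s; delay term = 2·29.1·3613.8/(1426·3885) = 0.03796 s.
t = 104.4/3885 + 0.03796 = 0.06484 s.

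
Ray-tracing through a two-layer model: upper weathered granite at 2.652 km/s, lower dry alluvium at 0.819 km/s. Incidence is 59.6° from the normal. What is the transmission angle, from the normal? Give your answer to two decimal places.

sin θ₁/V₁ = sin θ₂/V₂ ⇒ sin θ₂ = 0.819·sin 59.6°/2.652 = 0.819·0.8625/2.652 = 0.2664.
θ₂ = sin⁻¹(0.2664) = 15.45° (from vertical).

15.45°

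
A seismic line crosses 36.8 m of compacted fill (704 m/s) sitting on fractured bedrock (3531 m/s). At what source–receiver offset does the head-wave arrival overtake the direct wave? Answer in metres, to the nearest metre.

90 m

θ_c = arcsin(704/3531) = 11.50°, so cos θ_c = 0.9799 and tᵢ = 2h cos θ_c/V₁ = 0.1024 s.
At crossover x/V₁ = x/V₂ + tᵢ ⇒ x = tᵢ/(1/V₁ − 1/V₂) = 0.10245/(1.4205e-03 − 2.8321e-04) = 90.08 m.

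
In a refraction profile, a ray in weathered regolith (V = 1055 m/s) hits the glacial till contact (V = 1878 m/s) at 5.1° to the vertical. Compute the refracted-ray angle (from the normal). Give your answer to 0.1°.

9.1°

Snell's law: sin θ₂ = (V₂/V₁)·sin θ₁ = (1878/1055)·sin 5.1° = 0.1582.
θ₂ = arcsin 0.1582 = 9.10° from the normal.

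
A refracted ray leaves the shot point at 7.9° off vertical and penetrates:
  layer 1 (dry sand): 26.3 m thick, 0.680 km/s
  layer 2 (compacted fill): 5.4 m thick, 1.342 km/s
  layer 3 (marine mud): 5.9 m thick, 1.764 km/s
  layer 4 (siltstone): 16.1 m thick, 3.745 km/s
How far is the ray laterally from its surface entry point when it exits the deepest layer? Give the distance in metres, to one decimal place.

26.1 m

Apply Snell's law at each interface; in layer i the horizontal offset is hᵢ·tan θᵢ.
Layer 1: θ = 7.90°; offset = 26.3·tan 7.90° = 3.649 m.
Layer 2: sin θ = 1.342·sin 7.9°/0.680 = 0.2713, θ = 15.74°; offset = 5.4·tan 15.74° = 1.522 m.
Layer 3: sin θ = 1.764·sin 7.9°/0.680 = 0.3565, θ = 20.89°; offset = 5.9·tan 20.89° = 2.252 m.
Layer 4: sin θ = 3.745·sin 7.9°/0.680 = 0.7570, θ = 49.20°; offset = 16.1·tan 49.20° = 18.650 m.
Total horizontal offset = 26.073 m.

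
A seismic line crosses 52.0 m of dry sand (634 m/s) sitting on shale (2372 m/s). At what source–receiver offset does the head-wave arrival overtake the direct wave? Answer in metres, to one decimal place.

x_cross = 2h·√((V₂+V₁)/(V₂−V₁)).
(V₂+V₁)/(V₂−V₁) = (2372+634)/(2372−634) = 1.7296; √ = 1.3151.
x_cross = 2·52.0·1.3151 = 136.77 m.

136.8 m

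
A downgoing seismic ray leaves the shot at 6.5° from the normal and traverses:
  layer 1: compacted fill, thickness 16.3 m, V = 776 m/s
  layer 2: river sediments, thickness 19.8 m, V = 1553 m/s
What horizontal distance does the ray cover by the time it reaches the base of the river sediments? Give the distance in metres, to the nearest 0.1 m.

Ray parameter p = sin 6.5° / 776 m/s = 1.4588e-04 s/m.
Layer 1: θ = 6.50°; offset = 16.3·tan 6.50° = 1.857 m.
Layer 2: sin θ = p·1553 = 0.2266 → θ = 13.09°; offset = 19.8·tan 13.09° = 4.605 m.
Summing the layer offsets gives 6.463 m.

6.5 m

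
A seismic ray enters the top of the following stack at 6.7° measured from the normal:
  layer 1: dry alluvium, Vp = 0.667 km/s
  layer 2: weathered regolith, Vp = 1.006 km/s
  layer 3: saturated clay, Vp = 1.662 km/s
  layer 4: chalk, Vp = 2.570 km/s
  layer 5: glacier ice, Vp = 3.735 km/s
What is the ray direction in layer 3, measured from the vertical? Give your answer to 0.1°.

Ray parameter p = sin 6.7° / 0.667 = 1.7492e-01 s/km.
sin θ_3 = p·V_3 = 1.7492e-01 × 1.662 = 0.2907.
θ_3 = 16.90° from the vertical.

16.9°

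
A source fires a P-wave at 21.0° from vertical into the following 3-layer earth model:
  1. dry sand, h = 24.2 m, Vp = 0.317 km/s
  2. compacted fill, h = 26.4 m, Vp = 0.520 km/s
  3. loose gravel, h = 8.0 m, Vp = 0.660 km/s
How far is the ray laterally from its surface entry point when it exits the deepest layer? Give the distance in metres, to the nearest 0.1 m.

Ray parameter p = sin 21.0° / 0.317 km/s = 1.1305e+00 s/km.
Layer 1: θ = 21.00°; offset = 24.2·tan 21.00° = 9.290 m.
Layer 2: sin θ = p·0.520 = 0.5879 → θ = 36.01°; offset = 26.4·tan 36.01° = 19.184 m.
Layer 3: sin θ = p·0.660 = 0.7461 → θ = 48.26°; offset = 8.0·tan 48.26° = 8.965 m.
Summing the layer offsets gives 37.439 m.

37.4 m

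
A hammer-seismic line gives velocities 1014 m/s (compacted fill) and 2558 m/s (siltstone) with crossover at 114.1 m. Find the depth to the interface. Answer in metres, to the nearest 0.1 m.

37.5 m

h = (x_cross/2)·√((V₂−V₁)/(V₂+V₁)).
(V₂−V₁)/(V₂+V₁) = (2558−1014)/(2558+1014) = 0.4323; √ = 0.6575.
h = (114.1/2)·0.6575 = 37.51 m.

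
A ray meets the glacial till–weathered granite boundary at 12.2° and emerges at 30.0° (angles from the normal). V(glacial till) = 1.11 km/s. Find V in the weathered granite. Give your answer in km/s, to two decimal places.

sin 12.2° = 0.2113; sin 30.0° = 0.5000.
V₂ = V₁·(sin θ₂/sin θ₁) = 1.11·(0.5000/0.2113) = 2.63 km/s.

2.63 km/s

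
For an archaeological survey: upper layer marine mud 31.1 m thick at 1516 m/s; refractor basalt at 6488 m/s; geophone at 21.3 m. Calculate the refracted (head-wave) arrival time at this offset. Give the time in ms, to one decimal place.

t = x/V₂ + 2h·√(V₂²−V₁²)/(V₁V₂).
√(V₂²−V₁²) = √(6488²−1516²) = 6308.4 m/s; delay term = 2·31.1·6308.4/(1516·6488) = 0.03989 s.
t = 21.3/6488 + 0.03989 = 0.04318 s.

43.2 ms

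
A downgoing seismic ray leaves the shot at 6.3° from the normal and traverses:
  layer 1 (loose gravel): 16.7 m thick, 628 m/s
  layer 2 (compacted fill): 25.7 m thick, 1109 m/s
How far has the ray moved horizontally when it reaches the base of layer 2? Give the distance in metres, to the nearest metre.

7 m

Ray parameter p = sin 6.3° / 628 m/s = 1.7474e-04 s/m.
Layer 1: θ = 6.30°; offset = 16.7·tan 6.30° = 1.844 m.
Layer 2: sin θ = p·1109 = 0.1938 → θ = 11.17°; offset = 25.7·tan 11.17° = 5.076 m.
Total horizontal offset = 6.920 m.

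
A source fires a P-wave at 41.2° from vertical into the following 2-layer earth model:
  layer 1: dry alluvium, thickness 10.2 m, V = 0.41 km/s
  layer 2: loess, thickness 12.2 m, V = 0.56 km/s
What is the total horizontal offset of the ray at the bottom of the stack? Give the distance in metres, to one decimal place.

Ray parameter p = sin 41.2° / 0.41 km/s = 1.6066e+00 s/km.
Layer 1: θ = 41.20°; offset = 10.2·tan 41.20° = 8.929 m.
Layer 2: sin θ = p·0.56 = 0.8997 → θ = 64.12°; offset = 12.2·tan 64.12° = 25.142 m.
Summing the layer offsets gives 34.071 m.

34.1 m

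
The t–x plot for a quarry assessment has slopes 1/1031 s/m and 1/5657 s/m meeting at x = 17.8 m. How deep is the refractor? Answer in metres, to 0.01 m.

7.40 m

x_cross = 2h·√((V₂+V₁)/(V₂−V₁)) → h = x_cross / (2·√((V₂+V₁)/(V₂−V₁))).
√((V₂+V₁)/(V₂−V₁)) = √((5657+1031)/(5657−1031)) = 1.2024.
h = 17.8 / (2·1.2024) = 7.40 m.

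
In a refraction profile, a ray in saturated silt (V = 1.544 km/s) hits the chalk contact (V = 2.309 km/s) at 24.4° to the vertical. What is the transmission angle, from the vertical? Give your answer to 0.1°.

38.2°

Snell's law: sin θ₂ = (V₂/V₁)·sin θ₁ = (2.309/1.544)·sin 24.4° = 0.6178.
θ₂ = sin⁻¹(0.6178) = 38.15° (from vertical).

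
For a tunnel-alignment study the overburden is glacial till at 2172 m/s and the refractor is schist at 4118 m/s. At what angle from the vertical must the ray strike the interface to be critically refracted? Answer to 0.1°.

At critical incidence the refracted ray runs along the interface (θ₂ = 90°), so sin θ_c = V₁/V₂.
θ_c = arcsin(2172/4118) = arcsin 0.5274 = 31.83°.

31.8°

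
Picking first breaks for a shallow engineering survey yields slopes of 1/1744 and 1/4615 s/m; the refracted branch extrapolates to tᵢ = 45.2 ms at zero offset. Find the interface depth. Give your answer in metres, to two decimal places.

42.57 m

θ_c = arcsin(1744/4615) = 22.20°; cos θ_c = 0.9258.
tᵢ = 2h cos θ_c/V₁ ⇒ h = tᵢ·V₁/(2 cos θ_c) = 0.0452·1744/(2·0.9258) = 42.57 m.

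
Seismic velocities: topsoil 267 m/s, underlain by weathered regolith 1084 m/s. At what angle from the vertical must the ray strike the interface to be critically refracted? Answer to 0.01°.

At critical incidence the refracted ray runs along the interface (θ₂ = 90°), so sin θ_c = V₁/V₂.
θ_c = arcsin(267/1084) = arcsin 0.2463 = 14.26°.

14.26°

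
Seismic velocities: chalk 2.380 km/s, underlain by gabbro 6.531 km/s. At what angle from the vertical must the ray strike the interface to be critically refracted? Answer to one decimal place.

At critical incidence the refracted ray runs along the interface (θ₂ = 90°), so sin θ_c = V₁/V₂.
θ_c = arcsin(2.380/6.531) = arcsin 0.3644 = 21.37°.

21.4°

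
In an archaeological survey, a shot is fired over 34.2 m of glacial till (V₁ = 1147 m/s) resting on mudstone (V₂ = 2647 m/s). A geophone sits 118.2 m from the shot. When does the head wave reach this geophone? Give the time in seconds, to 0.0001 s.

θ_c = arcsin(V₁/V₂) = arcsin(1147/2647) = 25.68°, cos θ_c = 0.9012.
Intercept time tᵢ = 2h cos θ_c / V₁ = 2·34.2·0.9012/1147 = 0.05374 s.
t = x/V₂ + tᵢ = 118.2/2647 + 0.05374 = 0.09840 s.

0.0984 s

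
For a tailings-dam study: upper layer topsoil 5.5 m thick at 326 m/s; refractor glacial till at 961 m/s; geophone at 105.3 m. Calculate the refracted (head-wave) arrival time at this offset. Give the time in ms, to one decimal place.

141.3 ms

t = x/V₂ + 2h·√(V₂²−V₁²)/(V₁V₂).
√(V₂²−V₁²) = √(961²−326²) = 904.0 m/s; delay term = 2·5.5·904.0/(326·961) = 0.03174 s.
t = 105.3/961 + 0.03174 = 0.14131 s.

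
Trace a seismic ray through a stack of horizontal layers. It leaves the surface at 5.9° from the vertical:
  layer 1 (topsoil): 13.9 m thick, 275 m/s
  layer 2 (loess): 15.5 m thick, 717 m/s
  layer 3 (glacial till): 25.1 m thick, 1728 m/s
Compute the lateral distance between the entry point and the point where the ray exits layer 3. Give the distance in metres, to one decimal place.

27.0 m

Apply Snell's law at each interface; in layer i the horizontal offset is hᵢ·tan θᵢ.
Layer 1: θ = 5.90°; offset = 13.9·tan 5.90° = 1.436 m.
Layer 2: sin θ = 717·sin 5.9°/275 = 0.2680, θ = 15.55°; offset = 15.5·tan 15.55° = 4.312 m.
Layer 3: sin θ = 1728·sin 5.9°/275 = 0.6459, θ = 40.23°; offset = 25.1·tan 40.23° = 21.237 m.
Total horizontal offset = 26.985 m.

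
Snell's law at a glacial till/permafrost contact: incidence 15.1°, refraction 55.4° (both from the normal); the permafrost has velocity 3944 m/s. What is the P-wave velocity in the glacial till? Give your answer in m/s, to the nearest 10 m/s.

sin 15.1° = 0.2605; sin 55.4° = 0.8231.
V₁ = V₂·(sin θ₁/sin θ₂) = 3944·(0.2605/0.8231) = 1248.19 m/s.

1250 m/s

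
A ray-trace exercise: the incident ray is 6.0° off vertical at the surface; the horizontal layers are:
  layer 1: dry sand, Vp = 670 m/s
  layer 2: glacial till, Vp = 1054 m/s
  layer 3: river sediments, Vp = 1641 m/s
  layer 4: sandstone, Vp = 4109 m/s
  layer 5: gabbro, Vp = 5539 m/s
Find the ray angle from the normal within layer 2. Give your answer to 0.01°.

Ray parameter p = sin 6.0° / 670 = 1.5601e-04 s/m.
sin θ_2 = p·V_2 = 1.5601e-04 × 1054 = 0.1644.
θ_2 = arcsin 0.1644 = 9.46°.

9.46°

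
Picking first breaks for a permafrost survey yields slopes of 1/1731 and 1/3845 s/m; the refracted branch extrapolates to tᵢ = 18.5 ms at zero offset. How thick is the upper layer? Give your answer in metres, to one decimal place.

17.9 m

h = tᵢ·V₁·V₂ / (2·√(V₂²−V₁²)).
√(V₂²−V₁²) = √(3845² − 1731²) = 3433.3 m/s.
h = 0.0185 s × 1731 × 3845 / (2 × 3433.3) = 17.93 m.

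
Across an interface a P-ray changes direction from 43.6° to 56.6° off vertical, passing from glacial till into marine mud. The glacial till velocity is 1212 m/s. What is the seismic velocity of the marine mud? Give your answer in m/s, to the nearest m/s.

1467 m/s

Snell's law: sin 43.6°/V₁ = sin 56.6°/V₂.
V₂ = V₁·sin 56.6°/sin 43.6° = 1212 × 1.2106 = 1467.24 m/s.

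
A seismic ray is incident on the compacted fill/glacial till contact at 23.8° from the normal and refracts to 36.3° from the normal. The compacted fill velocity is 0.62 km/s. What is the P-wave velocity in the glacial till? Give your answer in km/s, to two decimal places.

sin 23.8° = 0.4035; sin 36.3° = 0.5920.
V₂ = V₁·(sin θ₂/sin θ₁) = 0.62·(0.5920/0.4035) = 0.91 km/s.

0.91 km/s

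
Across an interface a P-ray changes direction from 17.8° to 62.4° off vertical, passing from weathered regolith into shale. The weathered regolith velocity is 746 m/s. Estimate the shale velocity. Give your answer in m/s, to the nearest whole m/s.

2163 m/s

sin 17.8° = 0.3057; sin 62.4° = 0.8862.
V₂ = V₁·(sin θ₂/sin θ₁) = 746·(0.8862/0.3057) = 2162.64 m/s.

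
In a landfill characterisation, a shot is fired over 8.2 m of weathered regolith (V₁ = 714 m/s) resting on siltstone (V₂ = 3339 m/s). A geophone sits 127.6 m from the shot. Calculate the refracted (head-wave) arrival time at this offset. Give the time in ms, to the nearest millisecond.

θ_c = arcsin(V₁/V₂) = arcsin(714/3339) = 12.35°, cos θ_c = 0.9769.
Intercept time tᵢ = 2h cos θ_c / V₁ = 2·8.2·0.9769/714 = 0.02244 s.
t = x/V₂ + tᵢ = 127.6/3339 + 0.02244 = 0.06065 s.

61 ms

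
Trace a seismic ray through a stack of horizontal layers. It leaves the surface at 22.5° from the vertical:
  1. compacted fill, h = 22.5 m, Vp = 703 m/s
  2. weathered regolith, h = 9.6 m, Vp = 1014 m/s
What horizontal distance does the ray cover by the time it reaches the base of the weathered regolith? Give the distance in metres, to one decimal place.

15.7 m

Apply Snell's law at each interface; in layer i the horizontal offset is hᵢ·tan θᵢ.
Layer 1: θ = 22.50°; offset = 22.5·tan 22.50° = 9.320 m.
Layer 2: sin θ = 1014·sin 22.5°/703 = 0.5520, θ = 33.50°; offset = 9.6·tan 33.50° = 6.355 m.
Summing the layer offsets gives 15.675 m.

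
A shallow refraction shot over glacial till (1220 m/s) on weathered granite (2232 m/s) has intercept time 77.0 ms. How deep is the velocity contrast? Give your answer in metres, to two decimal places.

56.09 m

θ_c = arcsin(1220/2232) = 33.13°; cos θ_c = 0.8374.
tᵢ = 2h cos θ_c/V₁ ⇒ h = tᵢ·V₁/(2 cos θ_c) = 0.077·1220/(2·0.8374) = 56.09 m.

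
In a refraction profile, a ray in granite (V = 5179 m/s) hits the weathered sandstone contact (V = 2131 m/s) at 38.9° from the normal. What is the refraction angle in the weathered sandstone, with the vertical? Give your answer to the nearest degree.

Snell's law: sin θ₂ = (V₂/V₁)·sin θ₁ = (2131/5179)·sin 38.9° = 0.2584.
θ₂ = sin⁻¹(0.2584) = 14.97° (from vertical).

15°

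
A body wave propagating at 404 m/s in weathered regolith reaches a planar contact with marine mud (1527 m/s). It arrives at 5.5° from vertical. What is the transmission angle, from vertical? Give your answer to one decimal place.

21.2°

sin θ₁/V₁ = sin θ₂/V₂ ⇒ sin θ₂ = 1527·sin 5.5°/404 = 1527·0.0958/404 = 0.3623.
θ₂ = sin⁻¹(0.3623) = 21.24° (from vertical).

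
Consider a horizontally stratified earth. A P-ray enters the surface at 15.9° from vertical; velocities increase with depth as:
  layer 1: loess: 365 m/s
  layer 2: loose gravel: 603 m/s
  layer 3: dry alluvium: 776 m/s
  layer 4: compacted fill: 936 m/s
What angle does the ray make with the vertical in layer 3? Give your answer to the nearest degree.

Snell's law across each interface conserves sin θ / V, so sin θ_3 = V_3·sin θ₁/V₁.
sin θ_3 = 776 × sin 15.9° / 365 = 0.5824.
θ_3 = arcsin 0.5824 = 35.62°.

36°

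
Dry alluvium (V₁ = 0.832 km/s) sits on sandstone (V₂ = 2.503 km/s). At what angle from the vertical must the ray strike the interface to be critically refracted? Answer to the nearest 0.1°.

19.4°

At critical incidence the refracted ray runs along the interface (θ₂ = 90°), so sin θ_c = V₁/V₂.
θ_c = arcsin(0.832/2.503) = arcsin 0.3324 = 19.41°.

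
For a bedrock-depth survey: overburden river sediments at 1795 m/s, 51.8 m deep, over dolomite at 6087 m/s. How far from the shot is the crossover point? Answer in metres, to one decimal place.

140.4 m

x_cross = 2h·√((V₂+V₁)/(V₂−V₁)).
(V₂+V₁)/(V₂−V₁) = (6087+1795)/(6087−1795) = 1.8364; √ = 1.3552.
x_cross = 2·51.8·1.3552 = 140.39 m.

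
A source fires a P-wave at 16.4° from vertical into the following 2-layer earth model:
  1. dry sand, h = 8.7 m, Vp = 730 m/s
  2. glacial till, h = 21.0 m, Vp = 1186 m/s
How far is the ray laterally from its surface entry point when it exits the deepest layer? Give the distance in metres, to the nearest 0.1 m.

13.4 m

p = sin θ₁/V₁ = sin 16.4°/730 = 3.8677e-04 s/m is conserved through the stack.
Layer 1: θ = 16.40°; offset = 8.7·tan 16.40° = 2.561 m.
Layer 2: sin θ = p·1186 = 0.4587 → θ = 27.30°; offset = 21.0·tan 27.30° = 10.841 m.
Total horizontal offset = 13.401 m.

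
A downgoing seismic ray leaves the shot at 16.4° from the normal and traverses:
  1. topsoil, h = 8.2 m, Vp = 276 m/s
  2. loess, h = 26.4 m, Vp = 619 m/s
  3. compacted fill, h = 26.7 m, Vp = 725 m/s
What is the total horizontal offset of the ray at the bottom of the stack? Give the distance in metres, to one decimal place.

Apply Snell's law at each interface; in layer i the horizontal offset is hᵢ·tan θᵢ.
Layer 1: θ = 16.40°; offset = 8.2·tan 16.40° = 2.413 m.
Layer 2: sin θ = 619·sin 16.4°/276 = 0.6332, θ = 39.29°; offset = 26.4·tan 39.29° = 21.599 m.
Layer 3: sin θ = 725·sin 16.4°/276 = 0.7417, θ = 47.87°; offset = 26.7·tan 47.87° = 29.521 m.
Σ offsets = 53.534 m.

53.5 m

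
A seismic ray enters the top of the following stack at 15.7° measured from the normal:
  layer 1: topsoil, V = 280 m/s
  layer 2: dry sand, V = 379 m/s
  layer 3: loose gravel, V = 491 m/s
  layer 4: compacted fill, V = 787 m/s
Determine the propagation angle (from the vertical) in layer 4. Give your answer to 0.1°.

49.5°

Ray parameter p = sin 15.7° / 280 = 9.6643e-04 s/m.
sin θ_4 = p·V_4 = 9.6643e-04 × 787 = 0.7606.
θ_4 = 49.52° from the vertical.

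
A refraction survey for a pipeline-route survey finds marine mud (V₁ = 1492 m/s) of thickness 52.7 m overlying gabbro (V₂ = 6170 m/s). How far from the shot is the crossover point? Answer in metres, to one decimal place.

134.9 m

θ_c = arcsin(1492/6170) = 13.99°, so cos θ_c = 0.9703 and tᵢ = 2h cos θ_c/V₁ = 0.0685 s.
At crossover x/V₁ = x/V₂ + tᵢ ⇒ x = tᵢ/(1/V₁ − 1/V₂) = 0.06855/(6.7024e-04 − 1.6207e-04) = 134.89 m.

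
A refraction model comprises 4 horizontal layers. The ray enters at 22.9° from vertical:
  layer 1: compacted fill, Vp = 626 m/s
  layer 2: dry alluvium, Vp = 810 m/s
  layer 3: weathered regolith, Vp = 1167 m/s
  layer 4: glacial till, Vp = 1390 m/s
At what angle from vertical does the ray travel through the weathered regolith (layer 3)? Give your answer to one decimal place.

46.5°

Snell's law across each interface conserves sin θ / V, so sin θ_3 = V_3·sin θ₁/V₁.
sin θ_3 = 1167 × sin 22.9° / 626 = 0.7254.
θ_3 = 46.50° from the vertical.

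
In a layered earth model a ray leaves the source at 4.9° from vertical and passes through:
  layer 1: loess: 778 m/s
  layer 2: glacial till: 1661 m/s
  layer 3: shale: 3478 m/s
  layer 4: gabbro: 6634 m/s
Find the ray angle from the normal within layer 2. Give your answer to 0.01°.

10.51°

Snell's law across each interface conserves sin θ / V, so sin θ_2 = V_2·sin θ₁/V₁.
sin θ_2 = 1661 × sin 4.9° / 778 = 0.1824.
θ_2 = 10.51° from the vertical.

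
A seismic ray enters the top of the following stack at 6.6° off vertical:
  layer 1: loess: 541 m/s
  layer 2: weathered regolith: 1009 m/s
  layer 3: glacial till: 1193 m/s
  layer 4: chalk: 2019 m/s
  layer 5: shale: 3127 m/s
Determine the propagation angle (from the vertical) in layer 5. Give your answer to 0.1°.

41.6°

Ray parameter p = sin 6.6° / 541 = 2.1245e-04 s/m.
sin θ_5 = p·V_5 = 2.1245e-04 × 3127 = 0.6643.
θ_5 = 41.63° from the vertical.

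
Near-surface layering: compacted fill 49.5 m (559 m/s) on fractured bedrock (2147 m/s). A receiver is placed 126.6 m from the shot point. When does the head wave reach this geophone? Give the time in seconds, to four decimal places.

0.2300 s

t = x/V₂ + 2h·√(V₂²−V₁²)/(V₁V₂).
√(V₂²−V₁²) = √(2147²−559²) = 2073.0 m/s; delay term = 2·49.5·2073.0/(559·2147) = 0.17099 s.
t = 126.6/2147 + 0.17099 = 0.22996 s.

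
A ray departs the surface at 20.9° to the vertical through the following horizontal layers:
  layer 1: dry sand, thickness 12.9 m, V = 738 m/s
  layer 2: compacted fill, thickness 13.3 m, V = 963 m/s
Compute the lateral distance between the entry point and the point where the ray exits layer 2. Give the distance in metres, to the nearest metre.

Apply Snell's law at each interface; in layer i the horizontal offset is hᵢ·tan θᵢ.
Layer 1: θ = 20.90°; offset = 12.9·tan 20.90° = 4.926 m.
Layer 2: sin θ = 963·sin 20.9°/738 = 0.4655, θ = 27.74°; offset = 13.3·tan 27.74° = 6.995 m.
Σ offsets = 11.921 m.

12 m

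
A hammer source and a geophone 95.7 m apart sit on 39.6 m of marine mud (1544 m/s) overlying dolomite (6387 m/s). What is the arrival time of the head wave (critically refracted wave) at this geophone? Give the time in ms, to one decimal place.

t = x/V₂ + 2h·√(V₂²−V₁²)/(V₁V₂).
√(V₂²−V₁²) = √(6387²−1544²) = 6197.6 m/s; delay term = 2·39.6·6197.6/(1544·6387) = 0.04977 s.
t = 95.7/6387 + 0.04977 = 0.06476 s.

64.8 ms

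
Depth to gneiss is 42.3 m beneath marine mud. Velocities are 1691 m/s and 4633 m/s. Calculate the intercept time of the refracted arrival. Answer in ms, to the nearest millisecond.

47 ms

θ_c = arcsin(V₁/V₂) = arcsin(1691/4633) = 21.41°; cos θ_c = 0.9310.
tᵢ = 2h·cos θ_c / V₁ = 2·42.3·0.9310 / 1691 = 0.04658 s.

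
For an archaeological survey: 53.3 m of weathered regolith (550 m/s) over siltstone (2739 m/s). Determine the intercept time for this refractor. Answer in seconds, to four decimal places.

0.1899 s

θ_c = arcsin(V₁/V₂) = arcsin(550/2739) = 11.58°; cos θ_c = 0.9796.
tᵢ = 2h·cos θ_c / V₁ = 2·53.3·0.9796 / 550 = 0.18987 s.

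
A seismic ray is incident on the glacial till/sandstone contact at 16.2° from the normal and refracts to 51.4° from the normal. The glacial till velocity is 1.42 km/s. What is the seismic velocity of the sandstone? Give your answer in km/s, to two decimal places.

3.98 km/s

sin 16.2° = 0.2790; sin 51.4° = 0.7815.
V₂ = V₁·(sin θ₂/sin θ₁) = 1.42·(0.7815/0.2790) = 3.98 km/s.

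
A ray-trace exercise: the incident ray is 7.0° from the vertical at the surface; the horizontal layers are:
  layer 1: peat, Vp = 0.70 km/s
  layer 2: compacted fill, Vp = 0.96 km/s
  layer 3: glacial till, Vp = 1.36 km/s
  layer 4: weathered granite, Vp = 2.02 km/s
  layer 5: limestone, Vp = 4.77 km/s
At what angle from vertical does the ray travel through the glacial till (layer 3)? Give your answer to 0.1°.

Ray parameter p = sin 7.0° / 0.70 = 1.7410e-01 s/km.
sin θ_3 = p·V_3 = 1.7410e-01 × 1.36 = 0.2368.
θ_3 = 13.70° from the vertical.

13.7°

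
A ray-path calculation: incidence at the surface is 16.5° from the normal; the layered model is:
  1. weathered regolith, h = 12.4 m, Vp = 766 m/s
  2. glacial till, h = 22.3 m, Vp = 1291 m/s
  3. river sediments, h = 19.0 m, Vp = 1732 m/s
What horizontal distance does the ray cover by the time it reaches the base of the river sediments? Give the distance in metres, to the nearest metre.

32 m

p = sin θ₁/V₁ = sin 16.5°/766 = 3.7078e-04 s/m is conserved through the stack.
Layer 1: θ = 16.50°; offset = 12.4·tan 16.50° = 3.673 m.
Layer 2: sin θ = p·1291 = 0.4787 → θ = 28.60°; offset = 22.3·tan 28.60° = 12.158 m.
Layer 3: sin θ = p·1732 = 0.6422 → θ = 39.96°; offset = 19.0·tan 39.96° = 15.917 m.
Total horizontal offset = 31.748 m.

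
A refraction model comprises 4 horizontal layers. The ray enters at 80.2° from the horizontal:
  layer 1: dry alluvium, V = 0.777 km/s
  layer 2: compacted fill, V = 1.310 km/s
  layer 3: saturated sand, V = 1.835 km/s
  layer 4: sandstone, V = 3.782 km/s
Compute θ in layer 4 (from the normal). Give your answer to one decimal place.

From the normal: θ₁ = 90° − 80.2° = 9.8°.
Ray parameter p = sin 9.8° / 0.777 = 2.1906e-01 s/km.
sin θ_4 = p·V_4 = 2.1906e-01 × 3.782 = 0.8285.
θ_4 = 55.94° from the vertical.

55.9°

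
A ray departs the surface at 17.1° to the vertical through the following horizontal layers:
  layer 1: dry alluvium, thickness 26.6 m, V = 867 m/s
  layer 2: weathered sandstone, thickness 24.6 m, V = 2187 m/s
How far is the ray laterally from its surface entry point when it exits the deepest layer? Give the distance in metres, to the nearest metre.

35 m

p = sin θ₁/V₁ = sin 17.1°/867 = 3.3915e-04 s/m is conserved through the stack.
Layer 1: θ = 17.10°; offset = 26.6·tan 17.10° = 8.183 m.
Layer 2: sin θ = p·2187 = 0.7417 → θ = 47.88°; offset = 24.6·tan 47.88° = 27.204 m.
Σ offsets = 35.387 m.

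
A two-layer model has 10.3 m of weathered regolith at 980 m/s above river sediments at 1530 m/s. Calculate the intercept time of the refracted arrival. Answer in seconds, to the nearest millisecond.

0.016 s

θ_c = arcsin(V₁/V₂) = arcsin(980/1530) = 39.83°; cos θ_c = 0.7679.
tᵢ = 2h·cos θ_c / V₁ = 2·10.3·0.7679 / 980 = 0.01614 s.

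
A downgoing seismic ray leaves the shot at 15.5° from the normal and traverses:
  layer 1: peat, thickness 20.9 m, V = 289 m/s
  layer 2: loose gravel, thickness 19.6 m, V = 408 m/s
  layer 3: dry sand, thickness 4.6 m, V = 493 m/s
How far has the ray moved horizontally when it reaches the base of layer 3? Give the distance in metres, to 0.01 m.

16.14 m

p = sin θ₁/V₁ = sin 15.5°/289 = 9.2470e-04 s/m is conserved through the stack.
Layer 1: θ = 15.50°; offset = 20.9·tan 15.50° = 5.7961 m.
Layer 2: sin θ = p·408 = 0.3773 → θ = 22.17°; offset = 19.6·tan 22.17° = 7.9847 m.
Layer 3: sin θ = p·493 = 0.4559 → θ = 27.12°; offset = 4.6·tan 27.12° = 2.3561 m.
Summing the layer offsets gives 16.1369 m.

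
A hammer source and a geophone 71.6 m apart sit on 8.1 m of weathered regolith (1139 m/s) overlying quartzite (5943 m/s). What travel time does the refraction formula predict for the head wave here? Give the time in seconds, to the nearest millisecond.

θ_c = arcsin(V₁/V₂) = arcsin(1139/5943) = 11.05°, cos θ_c = 0.9815.
Intercept time tᵢ = 2h cos θ_c / V₁ = 2·8.1·0.9815/1139 = 0.01396 s.
t = x/V₂ + tᵢ = 71.6/5943 + 0.01396 = 0.02601 s.

0.026 s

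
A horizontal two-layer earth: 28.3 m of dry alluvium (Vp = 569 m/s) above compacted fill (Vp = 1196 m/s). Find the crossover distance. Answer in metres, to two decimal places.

θ_c = arcsin(569/1196) = 28.41°, so cos θ_c = 0.8796 and tᵢ = 2h cos θ_c/V₁ = 0.0875 s.
At crossover x/V₁ = x/V₂ + tᵢ ⇒ x = tᵢ/(1/V₁ − 1/V₂) = 0.08749/(1.7575e-03 − 8.3612e-04) = 94.96 m.

94.96 m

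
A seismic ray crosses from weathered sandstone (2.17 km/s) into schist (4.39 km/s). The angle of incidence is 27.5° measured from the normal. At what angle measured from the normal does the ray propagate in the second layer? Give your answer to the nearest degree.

sin θ₁/V₁ = sin θ₂/V₂ ⇒ sin θ₂ = 4.39·sin 27.5°/2.17 = 4.39·0.4617/2.17 = 0.9341.
θ₂ = arcsin 0.9341 = 69.09° from the normal.

69°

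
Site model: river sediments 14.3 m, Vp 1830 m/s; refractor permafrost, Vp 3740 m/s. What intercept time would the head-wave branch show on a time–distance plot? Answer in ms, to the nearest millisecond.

θ_c = arcsin(V₁/V₂) = arcsin(1830/3740) = 29.29°; cos θ_c = 0.8721.
tᵢ = 2h·cos θ_c / V₁ = 2·14.3·0.8721 / 1830 = 0.01363 s.

14 ms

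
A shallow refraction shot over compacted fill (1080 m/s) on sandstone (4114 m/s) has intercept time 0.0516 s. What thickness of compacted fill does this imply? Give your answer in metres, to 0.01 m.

28.88 m

h = tᵢ·V₁·V₂ / (2·√(V₂²−V₁²)).
√(V₂²−V₁²) = √(4114² − 1080²) = 3969.7 m/s.
h = 0.0516 s × 1080 × 4114 / (2 × 3969.7) = 28.88 m.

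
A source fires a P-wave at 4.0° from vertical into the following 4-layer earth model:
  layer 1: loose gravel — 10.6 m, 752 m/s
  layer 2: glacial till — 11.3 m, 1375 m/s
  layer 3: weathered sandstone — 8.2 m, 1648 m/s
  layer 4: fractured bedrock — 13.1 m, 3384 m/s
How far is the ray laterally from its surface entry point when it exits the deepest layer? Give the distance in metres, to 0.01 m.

7.79 m

Ray parameter p = sin 4.0° / 752 m/s = 9.2761e-05 s/m.
Layer 1: θ = 4.00°; offset = 10.6·tan 4.00° = 0.7412 m.
Layer 2: sin θ = p·1375 = 0.1275 → θ = 7.33°; offset = 11.3·tan 7.33° = 1.4531 m.
Layer 3: sin θ = p·1648 = 0.1529 → θ = 8.79°; offset = 8.2·tan 8.79° = 1.2684 m.
Layer 4: sin θ = p·3384 = 0.3139 → θ = 18.29°; offset = 13.1·tan 18.29° = 4.3311 m.
Total horizontal offset = 7.7939 m.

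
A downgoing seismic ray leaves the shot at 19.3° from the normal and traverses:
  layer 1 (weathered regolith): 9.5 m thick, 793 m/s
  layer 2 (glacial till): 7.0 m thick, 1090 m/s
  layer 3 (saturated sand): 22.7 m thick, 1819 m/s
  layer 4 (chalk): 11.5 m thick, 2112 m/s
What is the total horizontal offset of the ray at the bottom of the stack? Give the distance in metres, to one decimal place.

54.6 m

p = sin θ₁/V₁ = sin 19.3°/793 = 4.1679e-04 s/m is conserved through the stack.
Layer 1: θ = 19.30°; offset = 9.5·tan 19.30° = 3.327 m.
Layer 2: sin θ = p·1090 = 0.4543 → θ = 27.02°; offset = 7.0·tan 27.02° = 3.570 m.
Layer 3: sin θ = p·1819 = 0.7581 → θ = 49.30°; offset = 22.7·tan 49.30° = 26.392 m.
Layer 4: sin θ = p·2112 = 0.8803 → θ = 61.67°; offset = 11.5·tan 61.67° = 21.334 m.
Total horizontal offset = 54.623 m.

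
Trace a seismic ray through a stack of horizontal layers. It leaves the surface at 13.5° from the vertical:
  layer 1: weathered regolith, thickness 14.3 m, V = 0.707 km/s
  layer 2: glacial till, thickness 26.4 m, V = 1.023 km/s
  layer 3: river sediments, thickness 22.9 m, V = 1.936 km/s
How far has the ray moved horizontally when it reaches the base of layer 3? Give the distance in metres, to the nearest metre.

32 m

Apply Snell's law at each interface; in layer i the horizontal offset is hᵢ·tan θᵢ.
Layer 1: θ = 13.50°; offset = 14.3·tan 13.50° = 3.433 m.
Layer 2: sin θ = 1.023·sin 13.5°/0.707 = 0.3378, θ = 19.74°; offset = 26.4·tan 19.74° = 9.474 m.
Layer 3: sin θ = 1.936·sin 13.5°/0.707 = 0.6393, θ = 39.74°; offset = 22.9·tan 39.74° = 19.036 m.
Total horizontal offset = 31.944 m.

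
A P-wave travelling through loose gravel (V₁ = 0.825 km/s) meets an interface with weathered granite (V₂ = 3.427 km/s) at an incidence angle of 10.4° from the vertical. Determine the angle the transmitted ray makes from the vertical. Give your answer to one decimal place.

48.6°

Snell's law: sin θ₂ = (V₂/V₁)·sin θ₁ = (3.427/0.825)·sin 10.4° = 0.7499.
θ₂ = arcsin 0.7499 = 48.58° from the normal.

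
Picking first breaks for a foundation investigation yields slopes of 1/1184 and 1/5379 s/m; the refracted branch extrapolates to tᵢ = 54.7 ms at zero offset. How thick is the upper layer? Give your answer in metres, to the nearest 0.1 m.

33.2 m

h = tᵢ·V₁·V₂ / (2·√(V₂²−V₁²)).
√(V₂²−V₁²) = √(5379² − 1184²) = 5247.1 m/s.
h = 0.0547 s × 1184 × 5379 / (2 × 5247.1) = 33.20 m.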